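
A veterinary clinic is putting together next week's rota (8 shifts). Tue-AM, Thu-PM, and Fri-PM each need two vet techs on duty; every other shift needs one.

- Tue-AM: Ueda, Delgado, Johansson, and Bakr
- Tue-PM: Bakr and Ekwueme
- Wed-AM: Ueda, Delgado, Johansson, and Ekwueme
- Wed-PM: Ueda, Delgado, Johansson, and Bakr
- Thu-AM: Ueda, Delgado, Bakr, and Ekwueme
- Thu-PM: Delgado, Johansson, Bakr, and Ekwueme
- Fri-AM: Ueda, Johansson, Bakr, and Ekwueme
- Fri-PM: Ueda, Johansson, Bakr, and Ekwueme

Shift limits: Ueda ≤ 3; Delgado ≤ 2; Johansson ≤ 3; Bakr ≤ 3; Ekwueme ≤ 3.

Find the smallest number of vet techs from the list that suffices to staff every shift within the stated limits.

4

11 slots to fill and no one can take more than 3, so at least ⌈11/3⌉ = 4 vet techs are needed.
Ueda, Delgado, Johansson, and Bakr alone can cover everything: Tue-AM→Johansson+Bakr, Tue-PM→Bakr, Wed-AM→Ueda, Wed-PM→Delgado, Thu-AM→Ueda, Thu-PM→Delgado+Johansson, Fri-AM→Ueda, Fri-PM→Johansson+Bakr.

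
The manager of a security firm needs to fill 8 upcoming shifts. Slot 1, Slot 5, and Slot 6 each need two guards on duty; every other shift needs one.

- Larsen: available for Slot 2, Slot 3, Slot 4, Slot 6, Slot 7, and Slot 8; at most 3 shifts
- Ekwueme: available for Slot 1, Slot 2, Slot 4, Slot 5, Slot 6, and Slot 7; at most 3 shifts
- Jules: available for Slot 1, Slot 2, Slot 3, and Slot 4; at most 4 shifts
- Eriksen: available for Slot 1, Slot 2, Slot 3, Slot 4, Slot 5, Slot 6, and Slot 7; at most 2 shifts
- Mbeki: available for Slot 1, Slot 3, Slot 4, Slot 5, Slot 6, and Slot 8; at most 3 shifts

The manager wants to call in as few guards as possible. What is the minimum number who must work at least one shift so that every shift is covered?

4

11 slots to fill and no one can take more than 4, so at least ⌈11/4⌉ = 3 guards are needed.
Any 3 guards together have capacity at most 4+3+3 = 10 < 11 slots, so 3 can never suffice.
Larsen, Ekwueme, Jules, and Eriksen alone can cover everything: Slot 1→Ekwueme+Jules, Slot 2→Jules, Slot 3→Larsen, Slot 4→Jules, Slot 5→Ekwueme+Eriksen, Slot 6→Larsen+Ekwueme, Slot 7→Eriksen, Slot 8→Larsen.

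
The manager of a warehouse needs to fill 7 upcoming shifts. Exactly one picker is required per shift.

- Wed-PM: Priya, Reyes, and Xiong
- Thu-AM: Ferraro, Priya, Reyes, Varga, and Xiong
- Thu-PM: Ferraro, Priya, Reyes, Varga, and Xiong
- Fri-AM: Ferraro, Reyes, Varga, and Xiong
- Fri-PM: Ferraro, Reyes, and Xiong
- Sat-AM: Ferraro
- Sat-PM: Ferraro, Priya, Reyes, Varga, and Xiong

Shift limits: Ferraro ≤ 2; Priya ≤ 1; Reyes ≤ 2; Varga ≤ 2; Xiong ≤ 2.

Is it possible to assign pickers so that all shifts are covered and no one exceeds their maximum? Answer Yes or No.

Sat-AM can only be covered by Ferraro, so that assignment is forced.
One valid schedule: Wed-PM→Priya, Thu-AM→Reyes, Thu-PM→Varga, Fri-AM→Reyes, Fri-PM→Ferraro, Sat-AM→Ferraro, Sat-PM→Varga.
Loads: Ferraro 2/2, Priya 1/1, Reyes 2/2, Varga 2/2, Xiong 0/2 — all within limits.

Yes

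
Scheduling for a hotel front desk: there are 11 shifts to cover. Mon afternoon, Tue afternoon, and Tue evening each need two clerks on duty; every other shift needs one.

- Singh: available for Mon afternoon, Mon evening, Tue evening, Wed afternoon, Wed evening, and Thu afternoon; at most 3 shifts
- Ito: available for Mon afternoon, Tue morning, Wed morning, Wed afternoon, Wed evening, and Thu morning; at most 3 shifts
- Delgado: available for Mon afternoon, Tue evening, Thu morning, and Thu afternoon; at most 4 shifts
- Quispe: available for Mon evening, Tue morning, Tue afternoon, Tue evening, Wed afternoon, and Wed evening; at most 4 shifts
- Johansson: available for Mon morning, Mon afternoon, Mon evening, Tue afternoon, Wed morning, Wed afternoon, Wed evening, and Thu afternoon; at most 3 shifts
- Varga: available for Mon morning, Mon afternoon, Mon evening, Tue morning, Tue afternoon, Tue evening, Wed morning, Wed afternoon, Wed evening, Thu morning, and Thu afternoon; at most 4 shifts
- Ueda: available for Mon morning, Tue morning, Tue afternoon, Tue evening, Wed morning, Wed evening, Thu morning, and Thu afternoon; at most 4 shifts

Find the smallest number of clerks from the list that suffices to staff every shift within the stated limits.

4

14 slots to fill and no one can take more than 4, so at least ⌈14/4⌉ = 4 clerks are needed.
Singh, Ito, Quispe, and Varga alone can cover everything: Mon morning→Varga, Mon afternoon→Singh+Ito, Mon evening→Singh, Tue morning→Quispe, Tue afternoon→Quispe+Varga, Tue evening→Quispe+Varga, Wed morning→Ito, Wed afternoon→Quispe, Wed evening→Varga, Thu morning→Ito, Thu afternoon→Singh.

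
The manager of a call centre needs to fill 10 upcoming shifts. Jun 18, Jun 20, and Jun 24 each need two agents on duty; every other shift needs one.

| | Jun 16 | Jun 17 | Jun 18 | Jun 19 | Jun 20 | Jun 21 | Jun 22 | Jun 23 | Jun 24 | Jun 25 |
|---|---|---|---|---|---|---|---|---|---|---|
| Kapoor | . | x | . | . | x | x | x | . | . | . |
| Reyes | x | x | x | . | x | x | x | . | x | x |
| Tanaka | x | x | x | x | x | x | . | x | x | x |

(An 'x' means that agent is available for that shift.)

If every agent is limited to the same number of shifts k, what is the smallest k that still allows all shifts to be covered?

5

With 3 agents and 13 worker-slots to fill, someone must work at least ⌈13/3⌉ = 5 shifts, so k ≥ 5.
k = 5 works: Jun 16→Reyes, Jun 17→Kapoor, Jun 18→Reyes+Tanaka, Jun 19→Tanaka, Jun 20→Kapoor+Reyes, Jun 21→Kapoor, Jun 22→Kapoor, Jun 23→Tanaka, Jun 24→Reyes+Tanaka, Jun 25→Reyes.
Loads: Kapoor 4, Reyes 5, Tanaka 4 — all ≤ 5.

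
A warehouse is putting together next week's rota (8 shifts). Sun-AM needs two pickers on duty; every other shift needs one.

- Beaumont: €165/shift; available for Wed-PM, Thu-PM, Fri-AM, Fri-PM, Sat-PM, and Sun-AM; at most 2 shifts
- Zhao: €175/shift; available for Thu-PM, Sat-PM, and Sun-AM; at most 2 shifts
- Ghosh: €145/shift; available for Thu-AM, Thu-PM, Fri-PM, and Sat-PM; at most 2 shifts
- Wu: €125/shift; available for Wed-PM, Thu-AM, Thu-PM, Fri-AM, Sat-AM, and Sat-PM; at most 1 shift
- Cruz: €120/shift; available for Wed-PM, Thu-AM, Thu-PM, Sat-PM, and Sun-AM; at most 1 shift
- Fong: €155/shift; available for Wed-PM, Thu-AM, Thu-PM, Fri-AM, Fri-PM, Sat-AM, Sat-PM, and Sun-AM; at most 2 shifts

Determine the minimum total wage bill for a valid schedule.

€1350

Picking the cheapest available picker for each shift independently would cost €1150, but that ignores the shift limits.
An optimal schedule: Wed-PM→Cruz, Thu-AM→Ghosh, Thu-PM→Fong, Fri-AM→Fong, Fri-PM→Ghosh, Sat-AM→Wu, Sat-PM→Beaumont, Sun-AM→Beaumont+Zhao.
Total: 120 + 145 + 155 + 155 + 145 + 125 + 165 + 165 + 175 = €1350.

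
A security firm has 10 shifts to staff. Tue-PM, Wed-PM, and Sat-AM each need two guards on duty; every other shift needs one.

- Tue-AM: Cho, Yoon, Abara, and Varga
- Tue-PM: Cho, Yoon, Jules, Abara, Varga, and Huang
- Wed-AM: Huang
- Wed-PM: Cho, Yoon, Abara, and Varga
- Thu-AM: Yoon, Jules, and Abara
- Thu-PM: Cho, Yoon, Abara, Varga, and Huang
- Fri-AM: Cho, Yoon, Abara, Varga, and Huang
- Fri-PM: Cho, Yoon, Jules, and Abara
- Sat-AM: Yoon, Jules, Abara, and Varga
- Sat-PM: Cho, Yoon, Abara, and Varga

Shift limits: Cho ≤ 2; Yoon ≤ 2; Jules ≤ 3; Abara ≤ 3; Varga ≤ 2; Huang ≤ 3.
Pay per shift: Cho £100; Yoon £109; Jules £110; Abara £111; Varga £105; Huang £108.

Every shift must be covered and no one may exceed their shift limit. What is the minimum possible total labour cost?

Wed-AM can only be covered by Huang, so that assignment is forced.
Picking the cheapest available guard for each shift independently would cost £1341, but that ignores the shift limits.
An optimal schedule: Tue-AM→Cho, Tue-PM→Huang+Jules, Wed-AM→Huang, Wed-PM→Varga+Yoon, Thu-AM→Yoon, Thu-PM→Varga, Fri-AM→Huang, Fri-PM→Jules, Sat-AM→Jules+Abara, Sat-PM→Cho.
Total: 100 + 108 + 110 + 108 + 105 + 109 + 109 + 105 + 108 + 110 + 110 + 111 + 100 = £1393.

£1393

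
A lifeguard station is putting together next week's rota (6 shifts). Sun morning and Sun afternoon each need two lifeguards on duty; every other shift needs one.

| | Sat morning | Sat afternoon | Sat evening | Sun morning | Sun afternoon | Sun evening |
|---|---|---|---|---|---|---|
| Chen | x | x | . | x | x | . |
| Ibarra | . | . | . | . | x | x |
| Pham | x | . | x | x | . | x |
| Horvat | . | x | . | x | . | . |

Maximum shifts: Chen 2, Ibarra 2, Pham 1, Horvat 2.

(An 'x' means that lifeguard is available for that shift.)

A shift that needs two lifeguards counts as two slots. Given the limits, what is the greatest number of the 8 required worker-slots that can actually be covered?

Total capacity across all lifeguards is 2+2+1+2 = 7, and 8 slots are needed, so at most 7 can be filled.
An assignment achieving 7: Sat morning→Chen, Sat afternoon→Horvat, Sat evening→Pham, Sun morning→Horvat, Sun afternoon→Chen+Ibarra, Sun evening→Ibarra.
Loads: Chen 2/2, Ibarra 2/2, Pham 1/1, Horvat 2/2.

7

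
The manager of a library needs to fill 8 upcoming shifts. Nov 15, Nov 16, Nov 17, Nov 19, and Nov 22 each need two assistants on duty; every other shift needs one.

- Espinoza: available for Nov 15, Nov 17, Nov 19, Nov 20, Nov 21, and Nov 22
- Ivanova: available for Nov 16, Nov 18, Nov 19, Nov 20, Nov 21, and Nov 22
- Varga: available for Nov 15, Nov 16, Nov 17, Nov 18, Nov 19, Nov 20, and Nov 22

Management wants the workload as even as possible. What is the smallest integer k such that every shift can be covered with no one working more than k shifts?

5

With 3 assistants and 13 worker-slots to fill, someone must work at least ⌈13/3⌉ = 5 shifts, so k ≥ 5.
k = 5 works: Nov 15→Espinoza+Varga, Nov 16→Ivanova+Varga, Nov 17→Espinoza+Varga, Nov 18→Ivanova, Nov 19→Espinoza+Ivanova, Nov 20→Espinoza, Nov 21→Espinoza, Nov 22→Ivanova+Varga.
Loads: Espinoza 5, Ivanova 4, Varga 4 — all ≤ 5.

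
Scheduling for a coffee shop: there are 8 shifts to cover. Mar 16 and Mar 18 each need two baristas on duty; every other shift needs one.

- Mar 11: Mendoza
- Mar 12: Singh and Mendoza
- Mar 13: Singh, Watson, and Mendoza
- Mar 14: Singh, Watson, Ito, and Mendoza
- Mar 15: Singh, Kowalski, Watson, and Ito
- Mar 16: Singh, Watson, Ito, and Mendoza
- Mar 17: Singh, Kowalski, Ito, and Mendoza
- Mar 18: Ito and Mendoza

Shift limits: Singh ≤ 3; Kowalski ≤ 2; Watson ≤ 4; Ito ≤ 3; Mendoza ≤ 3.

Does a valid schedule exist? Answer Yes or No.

Mar 11 can only be covered by Mendoza, so that assignment is forced.
Mar 18 can only be covered by Ito and Mendoza, so that assignment is forced.
One valid schedule: Mar 11→Mendoza, Mar 12→Singh, Mar 13→Singh, Mar 14→Singh, Mar 15→Kowalski, Mar 16→Watson+Ito, Mar 17→Kowalski, Mar 18→Ito+Mendoza.
Loads: Singh 3/3, Kowalski 2/2, Watson 1/4, Ito 2/3, Mendoza 2/3 — all within limits.

Yes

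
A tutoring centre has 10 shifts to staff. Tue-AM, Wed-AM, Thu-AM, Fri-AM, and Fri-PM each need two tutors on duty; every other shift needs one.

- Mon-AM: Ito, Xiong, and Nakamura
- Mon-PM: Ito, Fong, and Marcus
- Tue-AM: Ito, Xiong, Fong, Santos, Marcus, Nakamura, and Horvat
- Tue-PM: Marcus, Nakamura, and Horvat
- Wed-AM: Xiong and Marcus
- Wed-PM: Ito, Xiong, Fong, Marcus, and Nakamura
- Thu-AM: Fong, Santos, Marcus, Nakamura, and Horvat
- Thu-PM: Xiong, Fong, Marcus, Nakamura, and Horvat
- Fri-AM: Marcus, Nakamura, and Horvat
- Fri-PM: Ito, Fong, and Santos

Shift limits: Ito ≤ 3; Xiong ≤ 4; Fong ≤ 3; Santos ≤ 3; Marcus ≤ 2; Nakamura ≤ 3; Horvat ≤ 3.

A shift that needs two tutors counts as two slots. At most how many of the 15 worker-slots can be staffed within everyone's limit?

15

Total capacity across all tutors is 3+4+3+3+2+3+3 = 21, and 15 slots are needed, so at most 15 can be filled.
An assignment achieving 15: Mon-AM→Ito, Mon-PM→Ito, Tue-AM→Xiong+Fong, Tue-PM→Marcus, Wed-AM→Xiong+Marcus, Wed-PM→Xiong, Thu-AM→Fong+Santos, Thu-PM→Xiong, Fri-AM→Nakamura+Horvat, Fri-PM→Ito+Fong.
Loads: Ito 3/3, Xiong 4/4, Fong 3/3, Santos 1/3, Marcus 2/2, Nakamura 1/3, Horvat 1/3.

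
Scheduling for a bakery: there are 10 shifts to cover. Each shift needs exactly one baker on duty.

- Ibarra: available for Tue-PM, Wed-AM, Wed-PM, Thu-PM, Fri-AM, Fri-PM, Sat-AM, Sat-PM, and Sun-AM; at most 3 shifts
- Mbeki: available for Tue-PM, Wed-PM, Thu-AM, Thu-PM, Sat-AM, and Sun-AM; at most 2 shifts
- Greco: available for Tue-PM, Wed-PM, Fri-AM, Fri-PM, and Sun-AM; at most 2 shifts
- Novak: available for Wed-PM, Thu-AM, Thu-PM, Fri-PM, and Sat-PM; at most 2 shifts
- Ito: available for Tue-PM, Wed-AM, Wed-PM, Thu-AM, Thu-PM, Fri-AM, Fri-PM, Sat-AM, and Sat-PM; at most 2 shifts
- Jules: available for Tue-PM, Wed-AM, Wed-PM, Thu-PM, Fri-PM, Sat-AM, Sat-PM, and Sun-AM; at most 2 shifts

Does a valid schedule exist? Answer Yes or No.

One valid schedule: Tue-PM→Greco, Wed-AM→Ibarra, Wed-PM→Ito, Thu-AM→Mbeki, Thu-PM→Novak, Fri-AM→Ibarra, Fri-PM→Greco, Sat-AM→Ibarra, Sat-PM→Novak, Sun-AM→Mbeki.
Loads: Ibarra 3/3, Mbeki 2/2, Greco 2/2, Novak 2/2, Ito 1/2, Jules 0/2 — all within limits.

Yes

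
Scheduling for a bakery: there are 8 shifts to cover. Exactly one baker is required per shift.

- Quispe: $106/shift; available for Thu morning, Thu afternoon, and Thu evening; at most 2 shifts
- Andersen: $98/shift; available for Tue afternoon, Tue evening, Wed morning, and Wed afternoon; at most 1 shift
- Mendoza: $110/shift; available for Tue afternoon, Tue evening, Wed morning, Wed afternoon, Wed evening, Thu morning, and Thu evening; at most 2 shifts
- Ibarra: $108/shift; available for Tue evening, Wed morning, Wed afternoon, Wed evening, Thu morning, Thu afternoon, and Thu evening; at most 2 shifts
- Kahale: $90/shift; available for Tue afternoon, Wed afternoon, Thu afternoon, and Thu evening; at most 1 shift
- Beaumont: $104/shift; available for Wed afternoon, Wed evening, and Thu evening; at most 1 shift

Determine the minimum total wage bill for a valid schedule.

Picking the cheapest available baker for each shift independently would cost $766, but that ignores the shift limits.
An optimal schedule: Tue afternoon→Kahale, Tue evening→Andersen, Wed morning→Ibarra, Wed afternoon→Ibarra, Wed evening→Beaumont, Thu morning→Quispe, Thu afternoon→Quispe, Thu evening→Mendoza.
Total: 90 + 98 + 108 + 108 + 104 + 106 + 106 + 110 = $830.

$830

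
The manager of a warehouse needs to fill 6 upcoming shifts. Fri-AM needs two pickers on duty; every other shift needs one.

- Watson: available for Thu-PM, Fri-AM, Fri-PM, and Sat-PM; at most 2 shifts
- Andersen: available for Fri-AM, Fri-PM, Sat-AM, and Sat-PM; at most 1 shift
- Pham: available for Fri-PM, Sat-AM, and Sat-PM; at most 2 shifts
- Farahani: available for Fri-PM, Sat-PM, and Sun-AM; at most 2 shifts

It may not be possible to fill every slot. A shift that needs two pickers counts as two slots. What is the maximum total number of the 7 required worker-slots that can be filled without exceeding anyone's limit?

7

Total capacity across all pickers is 2+1+2+2 = 7, and 7 slots are needed, so at most 7 can be filled.
An assignment achieving 7: Thu-PM→Watson, Fri-AM→Watson+Andersen, Fri-PM→Pham, Sat-AM→Pham, Sat-PM→Farahani, Sun-AM→Farahani.
Loads: Watson 2/2, Andersen 1/1, Pham 2/2, Farahani 2/2.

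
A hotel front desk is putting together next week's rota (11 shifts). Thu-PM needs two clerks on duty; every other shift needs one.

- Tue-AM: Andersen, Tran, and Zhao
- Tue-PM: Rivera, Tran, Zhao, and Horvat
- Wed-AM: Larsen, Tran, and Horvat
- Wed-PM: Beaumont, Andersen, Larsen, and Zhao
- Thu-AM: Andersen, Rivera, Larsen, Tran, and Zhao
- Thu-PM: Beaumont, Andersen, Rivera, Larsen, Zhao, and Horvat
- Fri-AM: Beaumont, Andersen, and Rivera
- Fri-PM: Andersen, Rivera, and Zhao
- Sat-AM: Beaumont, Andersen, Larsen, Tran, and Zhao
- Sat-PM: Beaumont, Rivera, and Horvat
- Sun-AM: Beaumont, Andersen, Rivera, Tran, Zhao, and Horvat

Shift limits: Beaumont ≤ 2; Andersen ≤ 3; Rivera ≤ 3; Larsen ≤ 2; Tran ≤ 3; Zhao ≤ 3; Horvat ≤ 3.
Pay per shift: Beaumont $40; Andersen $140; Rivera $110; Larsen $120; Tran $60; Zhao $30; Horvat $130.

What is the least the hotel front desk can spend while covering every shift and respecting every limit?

$800

Picking the cheapest available clerk for each shift independently would cost $420, but that ignores the shift limits.
An optimal schedule: Tue-AM→Zhao, Tue-PM→Tran, Wed-AM→Tran, Wed-PM→Zhao, Thu-AM→Rivera, Thu-PM→Rivera+Larsen, Fri-AM→Beaumont, Fri-PM→Zhao, Sat-AM→Tran, Sat-PM→Beaumont, Sun-AM→Rivera.
Total: 30 + 60 + 60 + 30 + 110 + 110 + 120 + 40 + 30 + 60 + 40 + 110 = $800.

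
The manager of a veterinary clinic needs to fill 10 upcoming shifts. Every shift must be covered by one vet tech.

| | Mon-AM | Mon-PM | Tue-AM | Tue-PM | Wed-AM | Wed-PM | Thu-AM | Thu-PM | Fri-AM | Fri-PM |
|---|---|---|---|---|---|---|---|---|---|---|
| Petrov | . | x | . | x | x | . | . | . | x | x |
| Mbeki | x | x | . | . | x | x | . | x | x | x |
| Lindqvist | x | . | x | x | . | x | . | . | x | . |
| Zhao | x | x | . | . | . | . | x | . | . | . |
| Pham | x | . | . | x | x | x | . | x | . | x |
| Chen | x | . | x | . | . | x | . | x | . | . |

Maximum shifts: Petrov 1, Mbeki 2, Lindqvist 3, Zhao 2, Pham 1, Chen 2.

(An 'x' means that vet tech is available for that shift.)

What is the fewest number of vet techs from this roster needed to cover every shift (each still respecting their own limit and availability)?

10 slots to fill and no one can take more than 3, so at least ⌈10/3⌉ = 4 vet techs are needed.
Any 4 vet techs together have capacity at most 3+2+2+2 = 9 < 10 slots, so 4 can never suffice.
Petrov, Mbeki, Lindqvist, Zhao, and Chen alone can cover everything: Mon-AM→Chen, Mon-PM→Zhao, Tue-AM→Lindqvist, Tue-PM→Petrov, Wed-AM→Mbeki, Wed-PM→Lindqvist, Thu-AM→Zhao, Thu-PM→Chen, Fri-AM→Lindqvist, Fri-PM→Mbeki.

5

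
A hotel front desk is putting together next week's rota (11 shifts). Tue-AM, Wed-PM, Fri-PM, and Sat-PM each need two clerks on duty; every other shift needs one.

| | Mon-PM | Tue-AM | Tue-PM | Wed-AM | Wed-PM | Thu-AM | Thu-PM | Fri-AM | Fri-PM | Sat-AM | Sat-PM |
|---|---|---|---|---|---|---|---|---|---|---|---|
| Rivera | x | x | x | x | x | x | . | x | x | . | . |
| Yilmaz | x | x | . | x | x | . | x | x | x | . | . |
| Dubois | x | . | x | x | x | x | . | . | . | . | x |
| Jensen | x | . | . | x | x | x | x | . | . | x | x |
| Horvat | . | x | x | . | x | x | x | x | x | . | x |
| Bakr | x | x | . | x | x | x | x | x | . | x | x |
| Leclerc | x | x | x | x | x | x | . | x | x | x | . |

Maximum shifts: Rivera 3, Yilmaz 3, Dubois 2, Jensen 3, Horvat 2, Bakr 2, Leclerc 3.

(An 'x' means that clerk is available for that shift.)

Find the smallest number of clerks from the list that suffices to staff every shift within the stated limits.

6

15 slots to fill and no one can take more than 3, so at least ⌈15/3⌉ = 5 clerks are needed.
Any 5 clerks together have capacity at most 3+3+3+3+2 = 14 < 15 slots, so 5 can never suffice.
Rivera, Yilmaz, Dubois, Jensen, Horvat, and Bakr alone can cover everything: Mon-PM→Yilmaz, Tue-AM→Horvat+Bakr, Tue-PM→Rivera, Wed-AM→Dubois, Wed-PM→Jensen+Bakr, Thu-AM→Dubois, Thu-PM→Yilmaz, Fri-AM→Rivera, Fri-PM→Rivera+Yilmaz, Sat-AM→Jensen, Sat-PM→Jensen+Horvat.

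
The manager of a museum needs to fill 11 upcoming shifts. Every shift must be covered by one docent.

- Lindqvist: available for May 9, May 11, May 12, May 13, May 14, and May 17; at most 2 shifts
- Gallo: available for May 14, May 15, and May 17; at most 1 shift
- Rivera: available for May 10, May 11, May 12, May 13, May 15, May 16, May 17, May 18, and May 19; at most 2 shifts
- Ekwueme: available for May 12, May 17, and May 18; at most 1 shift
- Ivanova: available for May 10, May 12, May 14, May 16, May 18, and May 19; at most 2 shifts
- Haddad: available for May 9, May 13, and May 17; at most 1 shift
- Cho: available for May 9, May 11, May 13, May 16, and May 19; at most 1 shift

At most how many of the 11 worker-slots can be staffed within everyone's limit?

10

Total capacity across all docents is 2+1+2+1+2+1+1 = 10, and 11 slots are needed, so at most 10 can be filled.
An assignment achieving 10: May 9→Lindqvist, May 10→Rivera, May 11→Lindqvist, May 13→Cho, May 14→Ivanova, May 15→Gallo, May 16→Rivera, May 17→Haddad, May 18→Ekwueme, May 19→Ivanova.
Loads: Lindqvist 2/2, Gallo 1/1, Rivera 2/2, Ekwueme 1/1, Ivanova 2/2, Haddad 1/1, Cho 1/1.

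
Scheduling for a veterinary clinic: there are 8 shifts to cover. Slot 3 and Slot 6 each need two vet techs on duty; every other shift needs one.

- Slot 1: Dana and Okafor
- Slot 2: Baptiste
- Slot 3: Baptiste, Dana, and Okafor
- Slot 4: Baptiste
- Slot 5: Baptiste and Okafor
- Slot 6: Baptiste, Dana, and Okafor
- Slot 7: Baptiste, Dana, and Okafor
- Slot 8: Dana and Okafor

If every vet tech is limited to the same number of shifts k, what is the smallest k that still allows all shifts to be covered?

4

With 3 vet techs and 10 worker-slots to fill, someone must work at least ⌈10/3⌉ = 4 shifts, so k ≥ 4.
k = 4 works: Slot 1→Dana, Slot 2→Baptiste, Slot 3→Baptiste+Dana, Slot 4→Baptiste, Slot 5→Baptiste, Slot 6→Dana+Okafor, Slot 7→Okafor, Slot 8→Dana.
Loads: Baptiste 4, Dana 4, Okafor 2 — all ≤ 4.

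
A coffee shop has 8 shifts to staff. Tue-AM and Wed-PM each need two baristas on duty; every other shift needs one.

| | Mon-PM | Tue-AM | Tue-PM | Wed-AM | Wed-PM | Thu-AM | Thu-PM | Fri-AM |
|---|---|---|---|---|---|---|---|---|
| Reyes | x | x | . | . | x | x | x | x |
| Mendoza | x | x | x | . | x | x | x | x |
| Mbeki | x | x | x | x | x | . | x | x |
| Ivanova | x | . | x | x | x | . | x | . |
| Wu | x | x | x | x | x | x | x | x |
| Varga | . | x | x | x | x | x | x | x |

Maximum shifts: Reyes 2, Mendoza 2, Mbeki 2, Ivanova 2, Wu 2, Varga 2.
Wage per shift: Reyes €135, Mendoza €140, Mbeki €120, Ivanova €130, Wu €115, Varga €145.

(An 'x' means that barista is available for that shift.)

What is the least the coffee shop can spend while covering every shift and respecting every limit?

€1280

Picking the cheapest available barista for each shift independently would cost €1160, but that ignores the shift limits.
An optimal schedule: Mon-PM→Mbeki, Tue-AM→Reyes+Mendoza, Tue-PM→Mbeki, Wed-AM→Wu, Wed-PM→Ivanova+Mendoza, Thu-AM→Wu, Thu-PM→Ivanova, Fri-AM→Reyes.
Total: 120 + 135 + 140 + 120 + 115 + 130 + 140 + 115 + 130 + 135 = €1280.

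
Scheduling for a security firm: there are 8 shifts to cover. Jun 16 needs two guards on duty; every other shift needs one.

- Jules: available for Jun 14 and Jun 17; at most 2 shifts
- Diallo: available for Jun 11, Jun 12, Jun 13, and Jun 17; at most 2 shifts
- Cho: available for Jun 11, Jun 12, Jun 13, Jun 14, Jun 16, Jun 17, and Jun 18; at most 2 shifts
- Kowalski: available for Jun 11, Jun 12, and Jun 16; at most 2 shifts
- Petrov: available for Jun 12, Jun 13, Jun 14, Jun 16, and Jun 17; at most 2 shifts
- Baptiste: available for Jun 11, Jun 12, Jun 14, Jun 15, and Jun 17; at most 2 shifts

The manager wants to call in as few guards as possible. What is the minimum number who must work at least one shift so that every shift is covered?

5

9 slots to fill and no one can take more than 2, so at least ⌈9/2⌉ = 5 guards are needed.
Jules, Diallo, Cho, Kowalski, and Baptiste alone can cover everything: Jun 11→Diallo, Jun 12→Kowalski, Jun 13→Diallo, Jun 14→Jules, Jun 15→Baptiste, Jun 16→Cho+Kowalski, Jun 17→Jules, Jun 18→Cho.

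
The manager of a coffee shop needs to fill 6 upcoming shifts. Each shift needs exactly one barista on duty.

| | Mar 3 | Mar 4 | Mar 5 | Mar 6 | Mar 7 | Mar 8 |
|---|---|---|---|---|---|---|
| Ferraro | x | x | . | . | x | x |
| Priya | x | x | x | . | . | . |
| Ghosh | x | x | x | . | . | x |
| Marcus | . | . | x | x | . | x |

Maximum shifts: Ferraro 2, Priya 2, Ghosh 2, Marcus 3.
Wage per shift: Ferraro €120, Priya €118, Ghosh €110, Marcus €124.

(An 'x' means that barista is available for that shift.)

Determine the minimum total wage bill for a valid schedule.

€700

Mar 6 can only be covered by Marcus, so that assignment is forced.
Mar 7 can only be covered by Ferraro, so that assignment is forced.
Picking the cheapest available barista for each shift independently would cost €684, but that ignores the shift limits.
An optimal schedule: Mar 3→Ghosh, Mar 4→Priya, Mar 5→Priya, Mar 6→Marcus, Mar 7→Ferraro, Mar 8→Ghosh.
Total: 110 + 118 + 118 + 124 + 120 + 110 = €700.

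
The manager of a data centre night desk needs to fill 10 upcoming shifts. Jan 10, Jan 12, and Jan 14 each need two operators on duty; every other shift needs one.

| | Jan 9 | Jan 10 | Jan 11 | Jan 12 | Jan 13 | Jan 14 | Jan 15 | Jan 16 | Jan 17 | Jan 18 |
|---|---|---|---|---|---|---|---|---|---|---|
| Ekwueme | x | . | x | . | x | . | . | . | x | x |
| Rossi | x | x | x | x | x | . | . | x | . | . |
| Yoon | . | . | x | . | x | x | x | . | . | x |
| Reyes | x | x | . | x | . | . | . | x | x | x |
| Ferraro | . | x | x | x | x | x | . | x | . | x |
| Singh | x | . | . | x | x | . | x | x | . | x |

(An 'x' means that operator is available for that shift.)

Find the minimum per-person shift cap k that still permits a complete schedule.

With 6 operators and 13 worker-slots to fill, someone must work at least ⌈13/6⌉ = 3 shifts, so k ≥ 3.
k = 3 works: Jan 9→Ekwueme, Jan 10→Rossi+Reyes, Jan 11→Ekwueme, Jan 12→Reyes+Ferraro, Jan 13→Rossi, Jan 14→Yoon+Ferraro, Jan 15→Yoon, Jan 16→Rossi, Jan 17→Ekwueme, Jan 18→Yoon.
Loads: Ekwueme 3, Rossi 3, Yoon 3, Reyes 2, Ferraro 2, Singh 0 — all ≤ 3.

3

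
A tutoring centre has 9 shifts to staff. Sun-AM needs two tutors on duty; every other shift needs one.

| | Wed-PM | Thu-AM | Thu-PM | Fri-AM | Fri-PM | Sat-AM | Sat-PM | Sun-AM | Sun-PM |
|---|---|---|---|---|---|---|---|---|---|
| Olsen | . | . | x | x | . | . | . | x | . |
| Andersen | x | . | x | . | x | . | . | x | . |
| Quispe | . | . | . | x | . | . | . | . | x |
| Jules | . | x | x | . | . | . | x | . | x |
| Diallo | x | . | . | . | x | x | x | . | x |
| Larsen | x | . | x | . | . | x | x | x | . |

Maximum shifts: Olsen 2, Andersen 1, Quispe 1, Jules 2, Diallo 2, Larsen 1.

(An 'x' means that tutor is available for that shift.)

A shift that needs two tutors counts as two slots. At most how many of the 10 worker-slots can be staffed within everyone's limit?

9

Total capacity across all tutors is 2+1+1+2+2+1 = 9, and 10 slots are needed, so at most 9 can be filled.
An assignment achieving 9: Wed-PM→Diallo, Thu-AM→Jules, Fri-AM→Olsen, Fri-PM→Andersen, Sat-AM→Diallo, Sat-PM→Jules, Sun-AM→Olsen+Larsen, Sun-PM→Quispe.
Loads: Olsen 2/2, Andersen 1/1, Quispe 1/1, Jules 2/2, Diallo 2/2, Larsen 1/1.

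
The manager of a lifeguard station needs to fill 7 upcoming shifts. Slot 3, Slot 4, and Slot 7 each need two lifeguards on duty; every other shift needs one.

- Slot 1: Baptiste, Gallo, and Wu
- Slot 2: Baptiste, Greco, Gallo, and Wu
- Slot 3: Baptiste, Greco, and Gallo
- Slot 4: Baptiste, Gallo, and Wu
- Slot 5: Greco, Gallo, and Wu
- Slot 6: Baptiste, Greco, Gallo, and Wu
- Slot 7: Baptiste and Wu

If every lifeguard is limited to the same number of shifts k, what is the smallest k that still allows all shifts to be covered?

With 4 lifeguards and 10 worker-slots to fill, someone must work at least ⌈10/4⌉ = 3 shifts, so k ≥ 3.
k = 3 works: Slot 1→Baptiste, Slot 2→Greco, Slot 3→Baptiste+Greco, Slot 4→Gallo+Wu, Slot 5→Greco, Slot 6→Gallo, Slot 7→Baptiste+Wu.
Loads: Baptiste 3, Greco 3, Gallo 2, Wu 2 — all ≤ 3.

3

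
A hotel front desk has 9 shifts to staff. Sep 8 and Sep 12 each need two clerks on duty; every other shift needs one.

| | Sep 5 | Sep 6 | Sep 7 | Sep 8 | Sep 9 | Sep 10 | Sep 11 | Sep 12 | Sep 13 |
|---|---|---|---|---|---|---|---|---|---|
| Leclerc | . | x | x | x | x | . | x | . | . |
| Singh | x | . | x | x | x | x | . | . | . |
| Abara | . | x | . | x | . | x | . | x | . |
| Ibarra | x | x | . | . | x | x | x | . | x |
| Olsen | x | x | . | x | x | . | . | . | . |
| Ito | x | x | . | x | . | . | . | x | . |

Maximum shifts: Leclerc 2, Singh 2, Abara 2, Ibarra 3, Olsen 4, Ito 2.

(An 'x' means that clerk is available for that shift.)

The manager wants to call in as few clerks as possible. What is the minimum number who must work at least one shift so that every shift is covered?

5

11 slots to fill and no one can take more than 4, so at least ⌈11/4⌉ = 3 clerks are needed.
No set of 4 clerks can cover every shift (each such set leaves at least one shift with no one available or exceeds a cap).
Leclerc, Singh, Abara, Ibarra, and Ito alone can cover everything: Sep 5→Singh, Sep 6→Ibarra, Sep 7→Leclerc, Sep 8→Abara+Ito, Sep 9→Singh, Sep 10→Ibarra, Sep 11→Leclerc, Sep 12→Abara+Ito, Sep 13→Ibarra.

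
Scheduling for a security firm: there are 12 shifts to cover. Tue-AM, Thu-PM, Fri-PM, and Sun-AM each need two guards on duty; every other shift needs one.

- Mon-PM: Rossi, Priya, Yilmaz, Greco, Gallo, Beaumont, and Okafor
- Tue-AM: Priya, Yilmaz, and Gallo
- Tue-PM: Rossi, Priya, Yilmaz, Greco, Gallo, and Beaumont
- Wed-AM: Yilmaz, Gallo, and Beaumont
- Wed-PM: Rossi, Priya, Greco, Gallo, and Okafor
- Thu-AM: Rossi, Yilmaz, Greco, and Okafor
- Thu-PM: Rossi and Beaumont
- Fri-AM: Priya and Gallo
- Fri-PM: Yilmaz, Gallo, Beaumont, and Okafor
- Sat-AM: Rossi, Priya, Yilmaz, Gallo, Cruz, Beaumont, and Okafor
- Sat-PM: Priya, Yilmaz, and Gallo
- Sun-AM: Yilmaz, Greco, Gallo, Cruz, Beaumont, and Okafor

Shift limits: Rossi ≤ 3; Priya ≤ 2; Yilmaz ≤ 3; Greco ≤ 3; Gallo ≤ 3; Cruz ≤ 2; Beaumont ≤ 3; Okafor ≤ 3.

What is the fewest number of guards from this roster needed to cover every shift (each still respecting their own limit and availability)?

6

16 slots to fill and no one can take more than 3, so at least ⌈16/3⌉ = 6 guards are needed.
Rossi, Priya, Yilmaz, Greco, Gallo, and Beaumont alone can cover everything: Mon-PM→Greco, Tue-AM→Priya+Yilmaz, Tue-PM→Greco, Wed-AM→Yilmaz, Wed-PM→Rossi, Thu-AM→Rossi, Thu-PM→Rossi+Beaumont, Fri-AM→Priya, Fri-PM→Yilmaz+Gallo, Sat-AM→Gallo, Sat-PM→Gallo, Sun-AM→Greco+Beaumont.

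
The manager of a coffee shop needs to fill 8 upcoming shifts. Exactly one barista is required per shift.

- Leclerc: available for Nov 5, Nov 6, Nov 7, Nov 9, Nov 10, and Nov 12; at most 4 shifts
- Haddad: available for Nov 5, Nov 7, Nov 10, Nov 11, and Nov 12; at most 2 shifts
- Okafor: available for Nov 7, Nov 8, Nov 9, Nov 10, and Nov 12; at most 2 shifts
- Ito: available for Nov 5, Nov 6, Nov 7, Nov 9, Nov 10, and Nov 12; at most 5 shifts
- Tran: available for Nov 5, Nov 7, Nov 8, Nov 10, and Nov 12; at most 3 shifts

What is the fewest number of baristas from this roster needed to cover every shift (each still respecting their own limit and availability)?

3

8 slots to fill and no one can take more than 5, so at least ⌈8/5⌉ = 2 baristas are needed.
Shifts {Nov 6, Nov 8, Nov 11} need 3 slots, but among the baristas available for them (Leclerc, Haddad, Okafor, Ito, and Tran) any 2 together supply at most 2. So 2 baristas are not enough.
Leclerc, Haddad, and Okafor alone can cover everything: Nov 5→Leclerc, Nov 6→Leclerc, Nov 7→Leclerc, Nov 8→Okafor, Nov 9→Leclerc, Nov 10→Haddad, Nov 11→Haddad, Nov 12→Okafor.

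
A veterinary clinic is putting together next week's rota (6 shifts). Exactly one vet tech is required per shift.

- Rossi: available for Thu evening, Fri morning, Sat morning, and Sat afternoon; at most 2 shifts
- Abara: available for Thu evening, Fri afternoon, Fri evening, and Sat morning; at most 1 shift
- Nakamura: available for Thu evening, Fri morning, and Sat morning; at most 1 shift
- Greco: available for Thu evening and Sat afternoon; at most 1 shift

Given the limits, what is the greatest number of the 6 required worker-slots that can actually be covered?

Total capacity across all vet techs is 2+1+1+1 = 5, and 6 slots are needed, so at most 5 can be filled.
An assignment achieving 5: Thu evening→Greco, Fri morning→Rossi, Fri afternoon→Abara, Sat morning→Nakamura, Sat afternoon→Rossi.
Loads: Rossi 2/2, Abara 1/1, Nakamura 1/1, Greco 1/1.

5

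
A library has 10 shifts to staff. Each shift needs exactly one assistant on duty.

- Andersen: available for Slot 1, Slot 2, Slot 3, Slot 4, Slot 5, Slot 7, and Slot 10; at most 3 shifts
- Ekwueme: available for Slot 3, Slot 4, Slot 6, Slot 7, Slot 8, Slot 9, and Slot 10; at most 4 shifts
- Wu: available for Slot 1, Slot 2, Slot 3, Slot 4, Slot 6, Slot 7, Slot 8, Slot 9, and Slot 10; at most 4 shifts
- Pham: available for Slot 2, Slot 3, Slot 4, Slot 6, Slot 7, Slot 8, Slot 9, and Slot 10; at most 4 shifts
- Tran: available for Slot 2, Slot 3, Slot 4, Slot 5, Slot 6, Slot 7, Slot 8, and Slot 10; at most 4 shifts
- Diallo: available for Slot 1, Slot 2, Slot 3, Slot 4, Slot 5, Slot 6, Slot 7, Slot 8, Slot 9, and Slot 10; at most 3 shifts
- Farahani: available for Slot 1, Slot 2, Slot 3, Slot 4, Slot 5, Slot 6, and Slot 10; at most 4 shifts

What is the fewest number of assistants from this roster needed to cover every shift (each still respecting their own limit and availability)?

3

10 slots to fill and no one can take more than 4, so at least ⌈10/4⌉ = 3 assistants are needed.
Andersen, Ekwueme, and Wu alone can cover everything: Slot 1→Andersen, Slot 2→Andersen, Slot 3→Ekwueme, Slot 4→Wu, Slot 5→Andersen, Slot 6→Ekwueme, Slot 7→Wu, Slot 8→Ekwueme, Slot 9→Ekwueme, Slot 10→Wu.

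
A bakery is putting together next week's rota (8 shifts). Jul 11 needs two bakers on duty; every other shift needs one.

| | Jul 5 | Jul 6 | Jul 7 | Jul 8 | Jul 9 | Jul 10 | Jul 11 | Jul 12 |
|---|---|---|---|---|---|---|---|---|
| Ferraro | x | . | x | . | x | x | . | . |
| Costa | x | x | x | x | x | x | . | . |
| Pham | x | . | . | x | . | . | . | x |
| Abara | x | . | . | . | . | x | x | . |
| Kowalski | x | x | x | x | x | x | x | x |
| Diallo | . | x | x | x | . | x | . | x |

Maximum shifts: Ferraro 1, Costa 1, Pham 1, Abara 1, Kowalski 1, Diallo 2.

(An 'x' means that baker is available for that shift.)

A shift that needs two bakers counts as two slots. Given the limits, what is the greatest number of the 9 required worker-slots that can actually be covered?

7

Total capacity across all bakers is 1+1+1+1+1+2 = 7, and 9 slots are needed, so at most 7 can be filled.
An assignment achieving 7: Jul 6→Costa, Jul 7→Diallo, Jul 8→Diallo, Jul 9→Ferraro, Jul 11→Abara+Kowalski, Jul 12→Pham.
Loads: Ferraro 1/1, Costa 1/1, Pham 1/1, Abara 1/1, Kowalski 1/1, Diallo 2/2.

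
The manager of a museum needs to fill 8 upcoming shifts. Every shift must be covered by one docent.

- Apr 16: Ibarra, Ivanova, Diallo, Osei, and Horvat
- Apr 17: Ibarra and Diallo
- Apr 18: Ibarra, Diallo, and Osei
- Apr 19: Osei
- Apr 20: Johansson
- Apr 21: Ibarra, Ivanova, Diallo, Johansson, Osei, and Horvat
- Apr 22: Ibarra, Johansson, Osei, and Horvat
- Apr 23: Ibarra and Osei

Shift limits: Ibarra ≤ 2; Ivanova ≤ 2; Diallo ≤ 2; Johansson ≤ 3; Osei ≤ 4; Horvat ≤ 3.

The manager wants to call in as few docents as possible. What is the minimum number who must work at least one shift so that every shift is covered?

8 slots to fill and no one can take more than 4, so at least ⌈8/4⌉ = 2 docents are needed.
Any 2 docents together have capacity at most 4+3 = 7 < 8 slots, so 2 can never suffice.
Ibarra, Johansson, and Osei alone can cover everything: Apr 16→Ibarra, Apr 17→Ibarra, Apr 18→Osei, Apr 19→Osei, Apr 20→Johansson, Apr 21→Johansson, Apr 22→Johansson, Apr 23→Osei.

3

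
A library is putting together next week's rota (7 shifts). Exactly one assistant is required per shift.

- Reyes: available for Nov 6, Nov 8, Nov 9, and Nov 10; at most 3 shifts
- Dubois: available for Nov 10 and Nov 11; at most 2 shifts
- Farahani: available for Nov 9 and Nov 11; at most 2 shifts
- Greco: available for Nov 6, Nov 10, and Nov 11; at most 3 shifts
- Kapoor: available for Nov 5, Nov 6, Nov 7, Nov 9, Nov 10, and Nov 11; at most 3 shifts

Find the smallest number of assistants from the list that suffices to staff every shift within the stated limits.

3

7 slots to fill and no one can take more than 3, so at least ⌈7/3⌉ = 3 assistants are needed.
Reyes, Dubois, and Kapoor alone can cover everything: Nov 5→Kapoor, Nov 6→Reyes, Nov 7→Kapoor, Nov 8→Reyes, Nov 9→Reyes, Nov 10→Dubois, Nov 11→Dubois.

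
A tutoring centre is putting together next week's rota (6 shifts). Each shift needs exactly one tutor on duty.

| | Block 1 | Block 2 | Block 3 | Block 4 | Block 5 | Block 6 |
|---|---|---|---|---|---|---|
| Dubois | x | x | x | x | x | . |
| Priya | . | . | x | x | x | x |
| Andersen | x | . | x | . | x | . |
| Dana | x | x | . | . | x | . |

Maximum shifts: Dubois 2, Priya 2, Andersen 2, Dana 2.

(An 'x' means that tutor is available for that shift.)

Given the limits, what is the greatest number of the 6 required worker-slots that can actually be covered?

Total capacity across all tutors is 2+2+2+2 = 8, and 6 slots are needed, so at most 6 can be filled.
An assignment achieving 6: Block 1→Andersen, Block 2→Dubois, Block 3→Priya, Block 4→Dubois, Block 5→Andersen, Block 6→Priya.
Loads: Dubois 2/2, Priya 2/2, Andersen 2/2, Dana 0/2.

6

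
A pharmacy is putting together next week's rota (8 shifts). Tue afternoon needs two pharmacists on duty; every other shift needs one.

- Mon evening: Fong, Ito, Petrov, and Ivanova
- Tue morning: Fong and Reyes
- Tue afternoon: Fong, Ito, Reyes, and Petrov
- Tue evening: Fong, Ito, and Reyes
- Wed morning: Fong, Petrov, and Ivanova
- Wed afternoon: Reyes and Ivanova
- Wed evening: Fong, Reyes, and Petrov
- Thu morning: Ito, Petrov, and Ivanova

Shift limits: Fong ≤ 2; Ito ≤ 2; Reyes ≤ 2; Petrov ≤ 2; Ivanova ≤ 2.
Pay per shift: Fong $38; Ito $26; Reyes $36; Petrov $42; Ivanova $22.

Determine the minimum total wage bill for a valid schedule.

Picking the cheapest available pharmacist for each shift independently would cost $248, but that ignores the shift limits.
An optimal schedule: Mon evening→Fong, Tue morning→Reyes, Tue afternoon→Fong+Petrov, Tue evening→Ito, Wed morning→Ivanova, Wed afternoon→Ivanova, Wed evening→Reyes, Thu morning→Ito.
Total: 38 + 36 + 38 + 42 + 26 + 22 + 22 + 36 + 26 = $286.

$286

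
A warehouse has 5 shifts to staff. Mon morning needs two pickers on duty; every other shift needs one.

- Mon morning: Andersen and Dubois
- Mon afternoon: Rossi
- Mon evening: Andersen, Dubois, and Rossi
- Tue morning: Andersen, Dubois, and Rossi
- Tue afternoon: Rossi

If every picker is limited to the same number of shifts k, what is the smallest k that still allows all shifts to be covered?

2

With 3 pickers and 6 worker-slots to fill, someone must work at least ⌈6/3⌉ = 2 shifts, so k ≥ 2.
k = 2 works: Mon morning→Andersen+Dubois, Mon afternoon→Rossi, Mon evening→Andersen, Tue morning→Dubois, Tue afternoon→Rossi.
Loads: Andersen 2, Dubois 2, Rossi 2 — all ≤ 2.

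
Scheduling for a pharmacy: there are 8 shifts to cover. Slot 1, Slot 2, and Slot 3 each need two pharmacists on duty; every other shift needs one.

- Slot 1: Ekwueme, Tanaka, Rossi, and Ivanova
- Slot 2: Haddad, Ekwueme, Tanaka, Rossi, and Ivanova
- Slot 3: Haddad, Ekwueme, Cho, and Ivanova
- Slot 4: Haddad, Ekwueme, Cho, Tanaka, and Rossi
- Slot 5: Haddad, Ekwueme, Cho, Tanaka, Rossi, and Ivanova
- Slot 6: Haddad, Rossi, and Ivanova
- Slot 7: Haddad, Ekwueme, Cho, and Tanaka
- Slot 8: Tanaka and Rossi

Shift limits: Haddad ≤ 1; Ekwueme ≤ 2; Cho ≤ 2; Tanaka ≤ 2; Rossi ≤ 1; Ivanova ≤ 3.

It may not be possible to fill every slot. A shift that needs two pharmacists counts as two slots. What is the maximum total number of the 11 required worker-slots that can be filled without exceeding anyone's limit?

11

Total capacity across all pharmacists is 1+2+2+2+1+3 = 11, and 11 slots are needed, so at most 11 can be filled.
An assignment achieving 11: Slot 1→Ekwueme+Tanaka, Slot 2→Rossi+Ivanova, Slot 3→Ekwueme+Ivanova, Slot 4→Cho, Slot 5→Ivanova, Slot 6→Haddad, Slot 7→Cho, Slot 8→Tanaka.
Loads: Haddad 1/1, Ekwueme 2/2, Cho 2/2, Tanaka 2/2, Rossi 1/1, Ivanova 3/3.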